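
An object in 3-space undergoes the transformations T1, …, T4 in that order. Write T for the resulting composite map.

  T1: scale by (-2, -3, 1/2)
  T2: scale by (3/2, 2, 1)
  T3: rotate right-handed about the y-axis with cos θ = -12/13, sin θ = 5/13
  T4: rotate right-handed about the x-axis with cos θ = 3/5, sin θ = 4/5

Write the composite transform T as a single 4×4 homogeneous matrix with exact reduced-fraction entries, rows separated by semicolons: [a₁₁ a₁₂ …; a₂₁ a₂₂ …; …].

T1 = [-2 0 0 0; 0 -3 0 0; 0 0 1/2 0; 0 0 0 1]
T2·T1 = [-3 0 0 0; 0 -6 0 0; 0 0 1/2 0; 0 0 0 1]
T3·…·T1 = [36/13 0 5/26 0; 0 -6 0 0; 15/13 0 -6/13 0; 0 0 0 1]
T4·…·T1 = [36/13 0 5/26 0; -12/13 -18/5 24/65 0; 9/13 -24/5 -18/65 0; 0 0 0 1]

T = [36/13 0 5/26 0; -12/13 -18/5 24/65 0; 9/13 -24/5 -18/65 0; 0 0 0 1]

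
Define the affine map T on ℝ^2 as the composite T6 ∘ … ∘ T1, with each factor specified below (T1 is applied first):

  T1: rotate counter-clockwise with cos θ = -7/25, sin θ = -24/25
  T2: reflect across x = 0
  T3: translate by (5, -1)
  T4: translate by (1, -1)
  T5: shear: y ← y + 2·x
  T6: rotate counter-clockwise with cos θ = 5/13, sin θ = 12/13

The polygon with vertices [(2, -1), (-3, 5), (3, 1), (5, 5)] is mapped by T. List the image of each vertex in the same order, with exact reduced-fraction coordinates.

T1 rotate counter-clockwise with cos θ = -7/25, sin θ = -24/25: (2, -1) → (-38/25, -41/25); (-3, 5) → (141/25, 37/25); (3, 1) → (3/25, -79/25); (5, 5) → (17/5, -31/5)
T2 reflect across x = 0: (-38/25, -41/25) → (38/25, -41/25); (141/25, 37/25) → (-141/25, 37/25); (3/25, -79/25) → (-3/25, -79/25); (17/5, -31/5) → (-17/5, -31/5)
T3 translate by (5, -1): (38/25, -41/25) → (163/25, -66/25); (-141/25, 37/25) → (-16/25, 12/25); (-3/25, -79/25) → (122/25, -104/25); (-17/5, -31/5) → (8/5, -36/5)
T4 translate by (1, -1): (163/25, -66/25) → (188/25, -91/25); (-16/25, 12/25) → (9/25, -13/25); (122/25, -104/25) → (147/25, -129/25); (8/5, -36/5) → (13/5, -41/5)
T5 shear: y ← y + 2·x: (188/25, -91/25) → (188/25, 57/5); (9/25, -13/25) → (9/25, 1/5); (147/25, -129/25) → (147/25, 33/5); (13/5, -41/5) → (13/5, -3)
T6 rotate counter-clockwise with cos θ = 5/13, sin θ = 12/13: (188/25, 57/5) → (-496/65, 3681/325); (9/25, 1/5) → (-3/65, 133/325); (147/25, 33/5) → (-249/65, 2589/325); (13/5, -3) → (49/13, 81/65)

image vertices: (-496/65, 3681/325), (-3/65, 133/325), (-249/65, 2589/325), (49/13, 81/65)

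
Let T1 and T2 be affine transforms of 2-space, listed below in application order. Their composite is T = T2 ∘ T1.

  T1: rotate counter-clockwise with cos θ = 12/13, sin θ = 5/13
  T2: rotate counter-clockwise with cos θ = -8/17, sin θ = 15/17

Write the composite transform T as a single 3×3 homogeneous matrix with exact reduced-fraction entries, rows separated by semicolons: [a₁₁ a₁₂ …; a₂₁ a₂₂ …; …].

T = [-171/221 -140/221 0; 140/221 -171/221 0; 0 0 1]

T1 = [12/13 -5/13 0; 5/13 12/13 0; 0 0 1]
T2·T1 = [-171/221 -140/221 0; 140/221 -171/221 0; 0 0 1]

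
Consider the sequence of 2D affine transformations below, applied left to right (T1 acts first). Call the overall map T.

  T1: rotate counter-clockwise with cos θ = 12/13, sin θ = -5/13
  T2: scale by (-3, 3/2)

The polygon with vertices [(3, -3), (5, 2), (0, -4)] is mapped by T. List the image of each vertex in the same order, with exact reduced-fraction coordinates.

image vertices: (-63/13, -153/26), (-210/13, -3/26), (60/13, -72/13)

T1 rotate counter-clockwise with cos θ = 12/13, sin θ = -5/13: (3, -3) → (21/13, -51/13); (5, 2) → (70/13, -1/13); (0, -4) → (-20/13, -48/13)
T2 scale by (-3, 3/2): (21/13, -51/13) → (-63/13, -153/26); (70/13, -1/13) → (-210/13, -3/26); (-20/13, -48/13) → (60/13, -72/13)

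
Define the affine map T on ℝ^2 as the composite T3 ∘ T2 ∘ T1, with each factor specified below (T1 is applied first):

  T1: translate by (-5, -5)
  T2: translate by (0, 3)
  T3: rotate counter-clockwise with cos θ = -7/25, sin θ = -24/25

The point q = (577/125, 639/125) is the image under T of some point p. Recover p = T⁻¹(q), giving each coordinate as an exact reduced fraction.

p = (-6/5, 5)

T1 = [1 0 -5; 0 1 -5; 0 0 1]
T2·T1 = [1 0 -5; 0 1 -2; 0 0 1]
T3·…·T1 = [-7/25 24/25 -13/25; -24/25 -7/25 134/25; 0 0 1]
det M = 1; M⁻¹ = [-7/25 -24/25 5; 24/25 -7/25 2; 0 0 1]
M⁻¹ · (577/125, 639/125)ᵀ = (-6/5, 5)ᵀ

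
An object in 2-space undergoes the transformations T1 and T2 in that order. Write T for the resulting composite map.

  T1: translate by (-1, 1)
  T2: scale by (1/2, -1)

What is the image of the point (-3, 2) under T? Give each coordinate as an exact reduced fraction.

T(p) = (-2, -3)

T1 translate by (-1, 1): (-3, 2) → (-4, 3)
T2 scale by (1/2, -1): (-4, 3) → (-2, -3)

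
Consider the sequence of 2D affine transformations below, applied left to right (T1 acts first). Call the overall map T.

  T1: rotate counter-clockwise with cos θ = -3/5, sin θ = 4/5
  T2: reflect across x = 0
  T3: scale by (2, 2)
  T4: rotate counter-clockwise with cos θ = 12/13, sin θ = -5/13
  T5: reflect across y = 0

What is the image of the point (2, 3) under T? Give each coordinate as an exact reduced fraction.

T1 rotate counter-clockwise with cos θ = -3/5, sin θ = 4/5: (2, 3) → (-18/5, -1/5)
T2 reflect across x = 0: (-18/5, -1/5) → (18/5, -1/5)
T3 scale by (2, 2): (18/5, -1/5) → (36/5, -2/5)
T4 rotate counter-clockwise with cos θ = 12/13, sin θ = -5/13: (36/5, -2/5) → (422/65, -204/65)
T5 reflect across y = 0: (422/65, -204/65) → (422/65, 204/65)

T(p) = (422/65, 204/65)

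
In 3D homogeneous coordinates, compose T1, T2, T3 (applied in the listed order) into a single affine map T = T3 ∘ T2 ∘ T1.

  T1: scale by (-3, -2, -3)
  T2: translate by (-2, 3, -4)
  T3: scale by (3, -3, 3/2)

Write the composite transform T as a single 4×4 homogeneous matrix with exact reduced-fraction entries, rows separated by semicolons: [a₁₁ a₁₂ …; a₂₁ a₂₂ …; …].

T1 = [-3 0 0 0; 0 -2 0 0; 0 0 -3 0; 0 0 0 1]
T2·T1 = [-3 0 0 -2; 0 -2 0 3; 0 0 -3 -4; 0 0 0 1]
T3·…·T1 = [-9 0 0 -6; 0 6 0 -9; 0 0 -9/2 -6; 0 0 0 1]

T = [-9 0 0 -6; 0 6 0 -9; 0 0 -9/2 -6; 0 0 0 1]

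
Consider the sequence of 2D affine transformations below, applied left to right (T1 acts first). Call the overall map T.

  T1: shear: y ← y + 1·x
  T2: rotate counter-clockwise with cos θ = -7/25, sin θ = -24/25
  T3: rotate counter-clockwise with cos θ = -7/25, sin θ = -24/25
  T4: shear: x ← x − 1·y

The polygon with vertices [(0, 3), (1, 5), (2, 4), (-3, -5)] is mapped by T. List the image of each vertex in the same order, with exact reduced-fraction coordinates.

image vertices: (573/625, -1581/625), (283/625, -2826/625), (-116/125, -498/125), (1061/625, 3208/625)

T1 shear: y ← y + 1·x: (0, 3) → (0, 3); (1, 5) → (1, 6); (2, 4) → (2, 6); (-3, -5) → (-3, -8)
T2 rotate counter-clockwise with cos θ = -7/25, sin θ = -24/25: (0, 3) → (72/25, -21/25); (1, 6) → (137/25, -66/25); (2, 6) → (26/5, -18/5); (-3, -8) → (-171/25, 128/25)
T3 rotate counter-clockwise with cos θ = -7/25, sin θ = -24/25: (72/25, -21/25) → (-1008/625, -1581/625); (137/25, -66/25) → (-2543/625, -2826/625); (26/5, -18/5) → (-614/125, -498/125); (-171/25, 128/25) → (4269/625, 3208/625)
T4 shear: x ← x − 1·y: (-1008/625, -1581/625) → (573/625, -1581/625); (-2543/625, -2826/625) → (283/625, -2826/625); (-614/125, -498/125) → (-116/125, -498/125); (4269/625, 3208/625) → (1061/625, 3208/625)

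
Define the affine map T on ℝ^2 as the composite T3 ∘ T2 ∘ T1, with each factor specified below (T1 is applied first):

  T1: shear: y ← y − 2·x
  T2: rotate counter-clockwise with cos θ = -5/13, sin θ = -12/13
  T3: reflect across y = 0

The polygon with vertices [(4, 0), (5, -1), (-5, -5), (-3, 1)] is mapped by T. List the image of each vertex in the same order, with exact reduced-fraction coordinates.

T1 shear: y ← y − 2·x: (4, 0) → (4, -8); (5, -1) → (5, -11); (-5, -5) → (-5, 5); (-3, 1) → (-3, 7)
T2 rotate counter-clockwise with cos θ = -5/13, sin θ = -12/13: (4, -8) → (-116/13, -8/13); (5, -11) → (-157/13, -5/13); (-5, 5) → (85/13, 35/13); (-3, 7) → (99/13, 1/13)
T3 reflect across y = 0: (-116/13, -8/13) → (-116/13, 8/13); (-157/13, -5/13) → (-157/13, 5/13); (85/13, 35/13) → (85/13, -35/13); (99/13, 1/13) → (99/13, -1/13)

image vertices: (-116/13, 8/13), (-157/13, 5/13), (85/13, -35/13), (99/13, -1/13)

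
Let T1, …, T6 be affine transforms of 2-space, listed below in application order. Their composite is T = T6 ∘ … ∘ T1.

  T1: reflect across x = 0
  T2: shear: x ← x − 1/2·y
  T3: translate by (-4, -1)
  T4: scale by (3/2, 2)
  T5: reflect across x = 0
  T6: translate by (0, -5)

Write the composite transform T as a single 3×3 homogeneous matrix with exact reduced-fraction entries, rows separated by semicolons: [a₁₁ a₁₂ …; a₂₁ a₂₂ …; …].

T = [3/2 3/4 6; 0 2 -7; 0 0 1]

T1 = [-1 0 0; 0 1 0; 0 0 1]
T2·T1 = [-1 -1/2 0; 0 1 0; 0 0 1]
T3·…·T1 = [-1 -1/2 -4; 0 1 -1; 0 0 1]
T4·…·T1 = [-3/2 -3/4 -6; 0 2 -2; 0 0 1]
T5·…·T1 = [3/2 3/4 6; 0 2 -2; 0 0 1]
T6·…·T1 = [3/2 3/4 6; 0 2 -7; 0 0 1]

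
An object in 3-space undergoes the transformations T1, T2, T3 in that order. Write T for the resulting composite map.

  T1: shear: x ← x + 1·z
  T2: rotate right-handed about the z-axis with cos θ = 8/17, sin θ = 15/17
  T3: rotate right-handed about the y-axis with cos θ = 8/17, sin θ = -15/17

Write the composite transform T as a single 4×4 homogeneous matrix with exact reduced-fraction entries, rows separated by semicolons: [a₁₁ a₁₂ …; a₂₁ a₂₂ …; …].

T1 = [1 0 1 0; 0 1 0 0; 0 0 1 0; 0 0 0 1]
T2·T1 = [8/17 -15/17 8/17 0; 15/17 8/17 15/17 0; 0 0 1 0; 0 0 0 1]
T3·…·T1 = [64/289 -120/289 -191/289 0; 15/17 8/17 15/17 0; 120/289 -225/289 256/289 0; 0 0 0 1]

T = [64/289 -120/289 -191/289 0; 15/17 8/17 15/17 0; 120/289 -225/289 256/289 0; 0 0 0 1]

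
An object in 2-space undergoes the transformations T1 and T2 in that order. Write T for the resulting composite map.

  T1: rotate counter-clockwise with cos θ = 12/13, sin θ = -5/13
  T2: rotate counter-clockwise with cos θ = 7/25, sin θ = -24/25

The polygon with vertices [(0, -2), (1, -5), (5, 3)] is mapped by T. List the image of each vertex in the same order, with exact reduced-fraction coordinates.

image vertices: (-646/325, 72/325), (-127/25, -11/25), (789/325, -1723/325)

T1 rotate counter-clockwise with cos θ = 12/13, sin θ = -5/13: (0, -2) → (-10/13, -24/13); (1, -5) → (-1, -5); (5, 3) → (75/13, 11/13)
T2 rotate counter-clockwise with cos θ = 7/25, sin θ = -24/25: (-10/13, -24/13) → (-646/325, 72/325); (-1, -5) → (-127/25, -11/25); (75/13, 11/13) → (789/325, -1723/325)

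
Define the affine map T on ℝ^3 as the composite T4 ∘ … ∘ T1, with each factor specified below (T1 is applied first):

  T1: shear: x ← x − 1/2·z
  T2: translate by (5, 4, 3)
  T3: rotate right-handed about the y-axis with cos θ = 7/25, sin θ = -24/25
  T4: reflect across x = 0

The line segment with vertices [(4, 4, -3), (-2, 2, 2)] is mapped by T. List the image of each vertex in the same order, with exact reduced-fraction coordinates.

image vertices: (-147/50, 8, 252/25), (106/25, 6, 83/25)

T1 shear: x ← x − 1/2·z: (4, 4, -3) → (11/2, 4, -3); (-2, 2, 2) → (-3, 2, 2)
T2 translate by (5, 4, 3): (11/2, 4, -3) → (21/2, 8, 0); (-3, 2, 2) → (2, 6, 5)
T3 rotate right-handed about the y-axis with cos θ = 7/25, sin θ = -24/25: (21/2, 8, 0) → (147/50, 8, 252/25); (2, 6, 5) → (-106/25, 6, 83/25)
T4 reflect across x = 0: (147/50, 8, 252/25) → (-147/50, 8, 252/25); (-106/25, 6, 83/25) → (106/25, 6, 83/25)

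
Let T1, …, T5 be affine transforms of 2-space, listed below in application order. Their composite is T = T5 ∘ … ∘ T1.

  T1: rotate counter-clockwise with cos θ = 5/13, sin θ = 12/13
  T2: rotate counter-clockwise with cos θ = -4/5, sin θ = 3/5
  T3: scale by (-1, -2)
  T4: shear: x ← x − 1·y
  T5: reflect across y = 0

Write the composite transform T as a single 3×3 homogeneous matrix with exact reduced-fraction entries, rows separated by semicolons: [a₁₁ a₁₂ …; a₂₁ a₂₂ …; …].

T = [-2/13 -29/13 0; -66/65 -112/65 0; 0 0 1]

T1 = [5/13 -12/13 0; 12/13 5/13 0; 0 0 1]
T2·T1 = [-56/65 33/65 0; -33/65 -56/65 0; 0 0 1]
T3·…·T1 = [56/65 -33/65 0; 66/65 112/65 0; 0 0 1]
T4·…·T1 = [-2/13 -29/13 0; 66/65 112/65 0; 0 0 1]
T5·…·T1 = [-2/13 -29/13 0; -66/65 -112/65 0; 0 0 1]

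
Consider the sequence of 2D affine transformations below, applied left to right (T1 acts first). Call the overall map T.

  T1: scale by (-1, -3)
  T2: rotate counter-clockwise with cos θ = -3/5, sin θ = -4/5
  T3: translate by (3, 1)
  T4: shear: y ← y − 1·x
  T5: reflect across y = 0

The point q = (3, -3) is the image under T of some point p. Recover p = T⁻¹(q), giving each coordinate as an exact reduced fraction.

p = (4, 1)

T1 = [-1 0 0; 0 -3 0; 0 0 1]
T2·T1 = [3/5 -12/5 0; 4/5 9/5 0; 0 0 1]
T3·…·T1 = [3/5 -12/5 3; 4/5 9/5 1; 0 0 1]
T4·…·T1 = [3/5 -12/5 3; 1/5 21/5 -2; 0 0 1]
T5·…·T1 = [3/5 -12/5 3; -1/5 -21/5 2; 0 0 1]
det M = -3; M⁻¹ = [7/5 -4/5 -13/5; -1/15 -1/5 3/5; 0 0 1]
M⁻¹ · (3, -3)ᵀ = (4, 1)ᵀ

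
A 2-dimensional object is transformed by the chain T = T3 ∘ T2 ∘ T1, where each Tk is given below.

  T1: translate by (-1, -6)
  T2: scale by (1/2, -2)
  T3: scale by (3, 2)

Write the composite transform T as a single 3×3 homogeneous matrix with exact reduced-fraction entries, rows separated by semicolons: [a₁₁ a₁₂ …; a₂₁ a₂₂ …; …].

T1 = [1 0 -1; 0 1 -6; 0 0 1]
T2·T1 = [1/2 0 -1/2; 0 -2 12; 0 0 1]
T3·…·T1 = [3/2 0 -3/2; 0 -4 24; 0 0 1]

T = [3/2 0 -3/2; 0 -4 24; 0 0 1]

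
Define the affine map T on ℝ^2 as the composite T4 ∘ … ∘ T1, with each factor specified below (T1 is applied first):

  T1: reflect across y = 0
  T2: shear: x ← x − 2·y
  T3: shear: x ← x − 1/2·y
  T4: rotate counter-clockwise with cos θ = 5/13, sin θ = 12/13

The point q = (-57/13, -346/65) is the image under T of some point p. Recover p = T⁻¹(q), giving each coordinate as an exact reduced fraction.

T1 = [1 0 0; 0 -1 0; 0 0 1]
T2·T1 = [1 2 0; 0 -1 0; 0 0 1]
T3·…·T1 = [1 5/2 0; 0 -1 0; 0 0 1]
T4·…·T1 = [5/13 49/26 0; 12/13 25/13 0; 0 0 1]
det M = -1; M⁻¹ = [-25/13 49/26 0; 12/13 -5/13 0; 0 0 1]
M⁻¹ · (-57/13, -346/65)ᵀ = (-8/5, -2)ᵀ

p = (-8/5, -2)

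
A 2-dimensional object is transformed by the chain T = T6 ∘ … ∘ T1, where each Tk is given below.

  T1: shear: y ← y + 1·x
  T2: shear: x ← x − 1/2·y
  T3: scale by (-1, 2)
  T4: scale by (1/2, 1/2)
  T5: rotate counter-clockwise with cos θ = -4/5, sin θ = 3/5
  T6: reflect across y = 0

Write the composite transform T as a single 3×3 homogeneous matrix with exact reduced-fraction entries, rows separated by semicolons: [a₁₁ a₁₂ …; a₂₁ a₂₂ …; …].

T1 = [1 0 0; 1 1 0; 0 0 1]
T2·T1 = [1/2 -1/2 0; 1 1 0; 0 0 1]
T3·…·T1 = [-1/2 1/2 0; 2 2 0; 0 0 1]
T4·…·T1 = [-1/4 1/4 0; 1 1 0; 0 0 1]
T5·…·T1 = [-2/5 -4/5 0; -19/20 -13/20 0; 0 0 1]
T6·…·T1 = [-2/5 -4/5 0; 19/20 13/20 0; 0 0 1]

T = [-2/5 -4/5 0; 19/20 13/20 0; 0 0 1]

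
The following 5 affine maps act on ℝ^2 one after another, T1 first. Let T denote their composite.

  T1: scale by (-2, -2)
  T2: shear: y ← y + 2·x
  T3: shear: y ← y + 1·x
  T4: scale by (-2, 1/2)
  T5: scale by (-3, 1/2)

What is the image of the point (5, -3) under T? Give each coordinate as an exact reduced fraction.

T1 scale by (-2, -2): (5, -3) → (-10, 6)
T2 shear: y ← y + 2·x: (-10, 6) → (-10, -14)
T3 shear: y ← y + 1·x: (-10, -14) → (-10, -24)
T4 scale by (-2, 1/2): (-10, -24) → (20, -12)
T5 scale by (-3, 1/2): (20, -12) → (-60, -6)

T(p) = (-60, -6)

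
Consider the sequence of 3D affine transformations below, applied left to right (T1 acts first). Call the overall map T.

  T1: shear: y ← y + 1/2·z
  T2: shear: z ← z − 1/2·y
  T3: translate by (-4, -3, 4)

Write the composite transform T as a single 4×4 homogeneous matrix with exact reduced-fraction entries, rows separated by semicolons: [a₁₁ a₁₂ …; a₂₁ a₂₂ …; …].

T1 = [1 0 0 0; 0 1 1/2 0; 0 0 1 0; 0 0 0 1]
T2·T1 = [1 0 0 0; 0 1 1/2 0; 0 -1/2 3/4 0; 0 0 0 1]
T3·…·T1 = [1 0 0 -4; 0 1 1/2 -3; 0 -1/2 3/4 4; 0 0 0 1]

T = [1 0 0 -4; 0 1 1/2 -3; 0 -1/2 3/4 4; 0 0 0 1]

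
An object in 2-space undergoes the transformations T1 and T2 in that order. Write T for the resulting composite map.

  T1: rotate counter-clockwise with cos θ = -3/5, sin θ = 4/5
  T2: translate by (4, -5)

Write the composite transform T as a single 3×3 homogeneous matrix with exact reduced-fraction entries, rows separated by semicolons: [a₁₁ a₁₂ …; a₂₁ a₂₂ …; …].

T1 = [-3/5 -4/5 0; 4/5 -3/5 0; 0 0 1]
T2·T1 = [-3/5 -4/5 4; 4/5 -3/5 -5; 0 0 1]

T = [-3/5 -4/5 4; 4/5 -3/5 -5; 0 0 1]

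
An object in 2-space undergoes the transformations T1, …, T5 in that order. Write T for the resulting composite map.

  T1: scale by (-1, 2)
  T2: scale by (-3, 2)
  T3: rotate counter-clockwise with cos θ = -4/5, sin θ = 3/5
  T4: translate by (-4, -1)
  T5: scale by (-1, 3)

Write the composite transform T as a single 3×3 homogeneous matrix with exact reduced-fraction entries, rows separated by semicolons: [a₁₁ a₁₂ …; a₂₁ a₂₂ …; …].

T = [12/5 12/5 4; 27/5 -48/5 -3; 0 0 1]

T1 = [-1 0 0; 0 2 0; 0 0 1]
T2·T1 = [3 0 0; 0 4 0; 0 0 1]
T3·…·T1 = [-12/5 -12/5 0; 9/5 -16/5 0; 0 0 1]
T4·…·T1 = [-12/5 -12/5 -4; 9/5 -16/5 -1; 0 0 1]
T5·…·T1 = [12/5 12/5 4; 27/5 -48/5 -3; 0 0 1]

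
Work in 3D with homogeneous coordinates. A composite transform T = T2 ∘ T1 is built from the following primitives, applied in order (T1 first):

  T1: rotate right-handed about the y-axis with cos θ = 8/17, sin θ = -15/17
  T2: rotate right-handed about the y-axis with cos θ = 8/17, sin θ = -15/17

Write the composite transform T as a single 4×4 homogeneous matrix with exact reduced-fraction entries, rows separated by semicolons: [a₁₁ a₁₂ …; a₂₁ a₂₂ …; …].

T1 = [8/17 0 -15/17 0; 0 1 0 0; 15/17 0 8/17 0; 0 0 0 1]
T2·T1 = [-161/289 0 -240/289 0; 0 1 0 0; 240/289 0 -161/289 0; 0 0 0 1]

T = [-161/289 0 -240/289 0; 0 1 0 0; 240/289 0 -161/289 0; 0 0 0 1]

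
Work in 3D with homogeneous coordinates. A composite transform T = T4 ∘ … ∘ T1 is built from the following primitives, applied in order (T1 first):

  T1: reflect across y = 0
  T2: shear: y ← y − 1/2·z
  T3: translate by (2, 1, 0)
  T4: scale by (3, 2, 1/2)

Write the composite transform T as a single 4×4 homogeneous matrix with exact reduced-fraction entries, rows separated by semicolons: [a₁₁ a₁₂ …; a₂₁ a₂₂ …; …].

T1 = [1 0 0 0; 0 -1 0 0; 0 0 1 0; 0 0 0 1]
T2·T1 = [1 0 0 0; 0 -1 -1/2 0; 0 0 1 0; 0 0 0 1]
T3·…·T1 = [1 0 0 2; 0 -1 -1/2 1; 0 0 1 0; 0 0 0 1]
T4·…·T1 = [3 0 0 6; 0 -2 -1 2; 0 0 1/2 0; 0 0 0 1]

T = [3 0 0 6; 0 -2 -1 2; 0 0 1/2 0; 0 0 0 1]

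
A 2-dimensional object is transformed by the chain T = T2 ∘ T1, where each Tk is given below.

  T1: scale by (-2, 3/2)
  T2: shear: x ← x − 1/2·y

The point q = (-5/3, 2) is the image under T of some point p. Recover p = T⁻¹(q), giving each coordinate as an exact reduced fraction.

T1 = [-2 0 0; 0 3/2 0; 0 0 1]
T2·T1 = [-2 -3/4 0; 0 3/2 0; 0 0 1]
det M = -3; M⁻¹ = [-1/2 -1/4 0; 0 2/3 0; 0 0 1]
M⁻¹ · (-5/3, 2)ᵀ = (1/3, 4/3)ᵀ

p = (1/3, 4/3)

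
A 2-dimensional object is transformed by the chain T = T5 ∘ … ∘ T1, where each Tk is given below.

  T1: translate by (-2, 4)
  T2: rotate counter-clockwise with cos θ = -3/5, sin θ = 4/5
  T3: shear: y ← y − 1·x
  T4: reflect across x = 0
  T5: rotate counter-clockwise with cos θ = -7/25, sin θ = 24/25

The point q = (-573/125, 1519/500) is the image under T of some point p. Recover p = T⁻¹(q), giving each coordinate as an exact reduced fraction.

T1 = [1 0 -2; 0 1 4; 0 0 1]
T2·T1 = [-3/5 -4/5 -2; 4/5 -3/5 -4; 0 0 1]
T3·…·T1 = [-3/5 -4/5 -2; 7/5 1/5 -2; 0 0 1]
T4·…·T1 = [3/5 4/5 2; 7/5 1/5 -2; 0 0 1]
T5·…·T1 = [-189/125 -52/125 34/25; 23/125 89/125 62/25; 0 0 1]
det M = -1; M⁻¹ = [-89/125 -52/125 2; 23/125 189/125 -4; 0 0 1]
M⁻¹ · (-573/125, 1519/500)ᵀ = (4, -1/4)ᵀ

p = (4, -1/4)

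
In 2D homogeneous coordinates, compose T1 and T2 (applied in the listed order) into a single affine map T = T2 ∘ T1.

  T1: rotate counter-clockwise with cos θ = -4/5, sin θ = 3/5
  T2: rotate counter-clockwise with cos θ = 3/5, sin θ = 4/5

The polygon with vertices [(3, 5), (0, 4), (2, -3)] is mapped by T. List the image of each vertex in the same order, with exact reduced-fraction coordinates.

image vertices: (-37/25, -141/25), (28/25, -96/25), (-69/25, 58/25)

T1 rotate counter-clockwise with cos θ = -4/5, sin θ = 3/5: (3, 5) → (-27/5, -11/5); (0, 4) → (-12/5, -16/5); (2, -3) → (1/5, 18/5)
T2 rotate counter-clockwise with cos θ = 3/5, sin θ = 4/5: (-27/5, -11/5) → (-37/25, -141/25); (-12/5, -16/5) → (28/25, -96/25); (1/5, 18/5) → (-69/25, 58/25)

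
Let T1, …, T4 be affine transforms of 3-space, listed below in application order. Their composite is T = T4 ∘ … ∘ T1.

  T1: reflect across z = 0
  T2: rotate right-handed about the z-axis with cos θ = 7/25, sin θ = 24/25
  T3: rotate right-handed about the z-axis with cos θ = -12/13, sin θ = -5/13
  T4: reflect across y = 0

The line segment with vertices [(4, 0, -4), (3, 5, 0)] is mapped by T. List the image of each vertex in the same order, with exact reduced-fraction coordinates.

T1 reflect across z = 0: (4, 0, -4) → (4, 0, 4); (3, 5, 0) → (3, 5, 0)
T2 rotate right-handed about the z-axis with cos θ = 7/25, sin θ = 24/25: (4, 0, 4) → (28/25, 96/25, 4); (3, 5, 0) → (-99/25, 107/25, 0)
T3 rotate right-handed about the z-axis with cos θ = -12/13, sin θ = -5/13: (28/25, 96/25, 4) → (144/325, -1292/325, 4); (-99/25, 107/25, 0) → (1723/325, -789/325, 0)
T4 reflect across y = 0: (144/325, -1292/325, 4) → (144/325, 1292/325, 4); (1723/325, -789/325, 0) → (1723/325, 789/325, 0)

image vertices: (144/325, 1292/325, 4), (1723/325, 789/325, 0)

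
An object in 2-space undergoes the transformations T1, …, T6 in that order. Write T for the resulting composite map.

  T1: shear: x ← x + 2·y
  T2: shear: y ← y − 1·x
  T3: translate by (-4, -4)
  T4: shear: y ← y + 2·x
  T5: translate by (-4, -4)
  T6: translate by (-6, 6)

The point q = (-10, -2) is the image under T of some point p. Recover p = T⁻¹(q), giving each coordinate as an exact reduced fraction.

p = (-4, 4)

T1 = [1 2 0; 0 1 0; 0 0 1]
T2·T1 = [1 2 0; -1 -1 0; 0 0 1]
T3·…·T1 = [1 2 -4; -1 -1 -4; 0 0 1]
T4·…·T1 = [1 2 -4; 1 3 -12; 0 0 1]
T5·…·T1 = [1 2 -8; 1 3 -16; 0 0 1]
T6·…·T1 = [1 2 -14; 1 3 -10; 0 0 1]
det M = 1; M⁻¹ = [3 -2 22; -1 1 -4; 0 0 1]
M⁻¹ · (-10, -2)ᵀ = (-4, 4)ᵀ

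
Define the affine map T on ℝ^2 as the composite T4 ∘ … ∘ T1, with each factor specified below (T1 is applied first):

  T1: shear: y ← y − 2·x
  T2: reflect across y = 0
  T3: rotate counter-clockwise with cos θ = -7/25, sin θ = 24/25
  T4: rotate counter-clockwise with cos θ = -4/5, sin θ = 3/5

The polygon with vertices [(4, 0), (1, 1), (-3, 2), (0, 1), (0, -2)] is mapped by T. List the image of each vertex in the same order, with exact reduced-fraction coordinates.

image vertices: (152/25, -164/25), (73/125, -161/125), (-804/125, 703/125), (-117/125, 44/125), (234/125, -88/125)

T1 shear: y ← y − 2·x: (4, 0) → (4, -8); (1, 1) → (1, -1); (-3, 2) → (-3, 8); (0, 1) → (0, 1); (0, -2) → (0, -2)
T2 reflect across y = 0: (4, -8) → (4, 8); (1, -1) → (1, 1); (-3, 8) → (-3, -8); (0, 1) → (0, -1); (0, -2) → (0, 2)
T3 rotate counter-clockwise with cos θ = -7/25, sin θ = 24/25: (4, 8) → (-44/5, 8/5); (1, 1) → (-31/25, 17/25); (-3, -8) → (213/25, -16/25); (0, -1) → (24/25, 7/25); (0, 2) → (-48/25, -14/25)
T4 rotate counter-clockwise with cos θ = -4/5, sin θ = 3/5: (-44/5, 8/5) → (152/25, -164/25); (-31/25, 17/25) → (73/125, -161/125); (213/25, -16/25) → (-804/125, 703/125); (24/25, 7/25) → (-117/125, 44/125); (-48/25, -14/25) → (234/125, -88/125)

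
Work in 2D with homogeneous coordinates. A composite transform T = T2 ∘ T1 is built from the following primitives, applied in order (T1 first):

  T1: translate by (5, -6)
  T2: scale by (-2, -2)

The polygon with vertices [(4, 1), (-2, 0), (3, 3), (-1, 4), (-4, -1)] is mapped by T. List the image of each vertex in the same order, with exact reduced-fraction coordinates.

image vertices: (-18, 10), (-6, 12), (-16, 6), (-8, 4), (-2, 14)

T1 translate by (5, -6): (4, 1) → (9, -5); (-2, 0) → (3, -6); (3, 3) → (8, -3); (-1, 4) → (4, -2); (-4, -1) → (1, -7)
T2 scale by (-2, -2): (9, -5) → (-18, 10); (3, -6) → (-6, 12); (8, -3) → (-16, 6); (4, -2) → (-8, 4); (1, -7) → (-2, 14)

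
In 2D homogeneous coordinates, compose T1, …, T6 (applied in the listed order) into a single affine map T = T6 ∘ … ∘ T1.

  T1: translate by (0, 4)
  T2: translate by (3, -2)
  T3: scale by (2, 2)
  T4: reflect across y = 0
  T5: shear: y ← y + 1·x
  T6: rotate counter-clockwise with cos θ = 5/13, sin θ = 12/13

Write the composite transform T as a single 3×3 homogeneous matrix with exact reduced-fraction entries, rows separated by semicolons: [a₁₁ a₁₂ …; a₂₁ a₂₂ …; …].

T1 = [1 0 0; 0 1 4; 0 0 1]
T2·T1 = [1 0 3; 0 1 2; 0 0 1]
T3·…·T1 = [2 0 6; 0 2 4; 0 0 1]
T4·…·T1 = [2 0 6; 0 -2 -4; 0 0 1]
T5·…·T1 = [2 0 6; 2 -2 2; 0 0 1]
T6·…·T1 = [-14/13 24/13 6/13; 34/13 -10/13 82/13; 0 0 1]

T = [-14/13 24/13 6/13; 34/13 -10/13 82/13; 0 0 1]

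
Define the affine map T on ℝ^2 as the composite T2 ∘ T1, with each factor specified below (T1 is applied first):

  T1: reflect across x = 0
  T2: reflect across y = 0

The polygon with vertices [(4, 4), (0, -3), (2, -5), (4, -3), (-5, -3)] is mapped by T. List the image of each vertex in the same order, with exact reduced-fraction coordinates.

image vertices: (-4, -4), (0, 3), (-2, 5), (-4, 3), (5, 3)

T1 reflect across x = 0: (4, 4) → (-4, 4); (0, -3) → (0, -3); (2, -5) → (-2, -5); (4, -3) → (-4, -3); (-5, -3) → (5, -3)
T2 reflect across y = 0: (-4, 4) → (-4, -4); (0, -3) → (0, 3); (-2, -5) → (-2, 5); (-4, -3) → (-4, 3); (5, -3) → (5, 3)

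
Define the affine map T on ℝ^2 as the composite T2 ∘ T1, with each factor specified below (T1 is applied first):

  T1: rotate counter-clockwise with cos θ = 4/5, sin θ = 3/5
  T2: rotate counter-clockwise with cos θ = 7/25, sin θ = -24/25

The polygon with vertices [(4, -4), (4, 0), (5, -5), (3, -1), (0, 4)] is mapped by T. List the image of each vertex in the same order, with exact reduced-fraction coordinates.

image vertices: (4/5, -28/5), (16/5, -12/5), (1, -7), (9/5, -13/5), (12/5, 16/5)

T1 rotate counter-clockwise with cos θ = 4/5, sin θ = 3/5: (4, -4) → (28/5, -4/5); (4, 0) → (16/5, 12/5); (5, -5) → (7, -1); (3, -1) → (3, 1); (0, 4) → (-12/5, 16/5)
T2 rotate counter-clockwise with cos θ = 7/25, sin θ = -24/25: (28/5, -4/5) → (4/5, -28/5); (16/5, 12/5) → (16/5, -12/5); (7, -1) → (1, -7); (3, 1) → (9/5, -13/5); (-12/5, 16/5) → (12/5, 16/5)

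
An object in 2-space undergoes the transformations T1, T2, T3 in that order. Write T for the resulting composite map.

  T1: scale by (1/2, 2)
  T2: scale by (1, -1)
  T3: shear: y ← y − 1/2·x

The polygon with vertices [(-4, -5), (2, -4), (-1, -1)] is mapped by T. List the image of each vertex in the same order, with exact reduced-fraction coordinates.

T1 scale by (1/2, 2): (-4, -5) → (-2, -10); (2, -4) → (1, -8); (-1, -1) → (-1/2, -2)
T2 scale by (1, -1): (-2, -10) → (-2, 10); (1, -8) → (1, 8); (-1/2, -2) → (-1/2, 2)
T3 shear: y ← y − 1/2·x: (-2, 10) → (-2, 11); (1, 8) → (1, 15/2); (-1/2, 2) → (-1/2, 9/4)

image vertices: (-2, 11), (1, 15/2), (-1/2, 9/4)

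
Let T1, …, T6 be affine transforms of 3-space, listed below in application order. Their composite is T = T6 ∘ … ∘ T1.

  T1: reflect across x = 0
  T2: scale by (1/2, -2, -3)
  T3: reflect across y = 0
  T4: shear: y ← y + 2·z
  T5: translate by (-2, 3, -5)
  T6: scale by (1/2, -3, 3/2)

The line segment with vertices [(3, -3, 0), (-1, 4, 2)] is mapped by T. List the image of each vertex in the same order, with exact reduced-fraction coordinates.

image vertices: (-7/4, 9, -15/2), (-3/4, 3, -33/2)

T1 reflect across x = 0: (3, -3, 0) → (-3, -3, 0); (-1, 4, 2) → (1, 4, 2)
T2 scale by (1/2, -2, -3): (-3, -3, 0) → (-3/2, 6, 0); (1, 4, 2) → (1/2, -8, -6)
T3 reflect across y = 0: (-3/2, 6, 0) → (-3/2, -6, 0); (1/2, -8, -6) → (1/2, 8, -6)
T4 shear: y ← y + 2·z: (-3/2, -6, 0) → (-3/2, -6, 0); (1/2, 8, -6) → (1/2, -4, -6)
T5 translate by (-2, 3, -5): (-3/2, -6, 0) → (-7/2, -3, -5); (1/2, -4, -6) → (-3/2, -1, -11)
T6 scale by (1/2, -3, 3/2): (-7/2, -3, -5) → (-7/4, 9, -15/2); (-3/2, -1, -11) → (-3/4, 3, -33/2)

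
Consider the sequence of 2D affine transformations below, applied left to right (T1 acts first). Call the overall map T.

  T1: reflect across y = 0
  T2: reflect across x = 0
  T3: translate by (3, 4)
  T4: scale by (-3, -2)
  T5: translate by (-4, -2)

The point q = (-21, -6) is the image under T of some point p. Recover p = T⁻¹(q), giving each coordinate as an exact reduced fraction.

p = (-8/3, 2)

T1 = [1 0 0; 0 -1 0; 0 0 1]
T2·T1 = [-1 0 0; 0 -1 0; 0 0 1]
T3·…·T1 = [-1 0 3; 0 -1 4; 0 0 1]
T4·…·T1 = [3 0 -9; 0 2 -8; 0 0 1]
T5·…·T1 = [3 0 -13; 0 2 -10; 0 0 1]
det M = 6; M⁻¹ = [1/3 0 13/3; 0 1/2 5; 0 0 1]
M⁻¹ · (-21, -6)ᵀ = (-8/3, 2)ᵀ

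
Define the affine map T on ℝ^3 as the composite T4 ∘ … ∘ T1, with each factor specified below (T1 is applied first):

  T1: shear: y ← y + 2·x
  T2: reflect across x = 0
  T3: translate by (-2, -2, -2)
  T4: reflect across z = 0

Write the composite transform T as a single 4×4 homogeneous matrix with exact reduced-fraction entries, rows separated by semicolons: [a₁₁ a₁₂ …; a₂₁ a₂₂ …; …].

T = [-1 0 0 -2; 2 1 0 -2; 0 0 -1 2; 0 0 0 1]

T1 = [1 0 0 0; 2 1 0 0; 0 0 1 0; 0 0 0 1]
T2·T1 = [-1 0 0 0; 2 1 0 0; 0 0 1 0; 0 0 0 1]
T3·…·T1 = [-1 0 0 -2; 2 1 0 -2; 0 0 1 -2; 0 0 0 1]
T4·…·T1 = [-1 0 0 -2; 2 1 0 -2; 0 0 -1 2; 0 0 0 1]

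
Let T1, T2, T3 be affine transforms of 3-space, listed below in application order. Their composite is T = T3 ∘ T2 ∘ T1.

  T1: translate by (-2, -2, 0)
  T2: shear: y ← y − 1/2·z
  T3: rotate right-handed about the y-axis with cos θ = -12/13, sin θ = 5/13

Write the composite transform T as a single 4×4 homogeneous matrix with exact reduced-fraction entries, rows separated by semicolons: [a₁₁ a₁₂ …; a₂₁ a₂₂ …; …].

T = [-12/13 0 5/13 24/13; 0 1 -1/2 -2; -5/13 0 -12/13 10/13; 0 0 0 1]

T1 = [1 0 0 -2; 0 1 0 -2; 0 0 1 0; 0 0 0 1]
T2·T1 = [1 0 0 -2; 0 1 -1/2 -2; 0 0 1 0; 0 0 0 1]
T3·…·T1 = [-12/13 0 5/13 24/13; 0 1 -1/2 -2; -5/13 0 -12/13 10/13; 0 0 0 1]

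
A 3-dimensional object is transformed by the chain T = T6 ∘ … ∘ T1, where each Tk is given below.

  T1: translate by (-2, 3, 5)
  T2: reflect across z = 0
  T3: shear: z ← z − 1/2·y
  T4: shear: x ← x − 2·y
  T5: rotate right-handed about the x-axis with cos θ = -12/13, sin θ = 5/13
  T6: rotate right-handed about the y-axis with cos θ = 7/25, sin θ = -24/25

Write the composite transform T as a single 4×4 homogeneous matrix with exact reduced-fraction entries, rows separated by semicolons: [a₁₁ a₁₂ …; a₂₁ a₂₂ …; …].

T = [7/25 -446/325 -288/325 -592/65; 0 -19/26 5/13 -7/26; 24/25 -547/325 84/325 -369/65; 0 0 0 1]

T1 = [1 0 0 -2; 0 1 0 3; 0 0 1 5; 0 0 0 1]
T2·T1 = [1 0 0 -2; 0 1 0 3; 0 0 -1 -5; 0 0 0 1]
T3·…·T1 = [1 0 0 -2; 0 1 0 3; 0 -1/2 -1 -13/2; 0 0 0 1]
T4·…·T1 = [1 -2 0 -8; 0 1 0 3; 0 -1/2 -1 -13/2; 0 0 0 1]
T5·…·T1 = [1 -2 0 -8; 0 -19/26 5/13 -7/26; 0 11/13 12/13 93/13; 0 0 0 1]
T6·…·T1 = [7/25 -446/325 -288/325 -592/65; 0 -19/26 5/13 -7/26; 24/25 -547/325 84/325 -369/65; 0 0 0 1]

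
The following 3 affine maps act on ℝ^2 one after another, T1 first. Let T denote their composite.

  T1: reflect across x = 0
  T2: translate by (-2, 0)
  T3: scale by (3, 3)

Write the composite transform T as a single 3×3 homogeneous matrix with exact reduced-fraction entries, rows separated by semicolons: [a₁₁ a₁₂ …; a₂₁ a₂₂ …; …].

T = [-3 0 -6; 0 3 0; 0 0 1]

T1 = [-1 0 0; 0 1 0; 0 0 1]
T2·T1 = [-1 0 -2; 0 1 0; 0 0 1]
T3·…·T1 = [-3 0 -6; 0 3 0; 0 0 1]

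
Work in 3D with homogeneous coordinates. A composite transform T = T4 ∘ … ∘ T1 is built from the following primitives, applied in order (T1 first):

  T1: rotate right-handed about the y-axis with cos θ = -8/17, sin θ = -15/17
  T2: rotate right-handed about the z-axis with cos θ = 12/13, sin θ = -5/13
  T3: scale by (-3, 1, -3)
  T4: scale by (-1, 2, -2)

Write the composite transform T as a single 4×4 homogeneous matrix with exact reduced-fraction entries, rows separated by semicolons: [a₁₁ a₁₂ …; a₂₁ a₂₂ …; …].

T = [-288/221 15/13 -540/221 0; 80/221 24/13 150/221 0; 90/17 0 -48/17 0; 0 0 0 1]

T1 = [-8/17 0 -15/17 0; 0 1 0 0; 15/17 0 -8/17 0; 0 0 0 1]
T2·T1 = [-96/221 5/13 -180/221 0; 40/221 12/13 75/221 0; 15/17 0 -8/17 0; 0 0 0 1]
T3·…·T1 = [288/221 -15/13 540/221 0; 40/221 12/13 75/221 0; -45/17 0 24/17 0; 0 0 0 1]
T4·…·T1 = [-288/221 15/13 -540/221 0; 80/221 24/13 150/221 0; 90/17 0 -48/17 0; 0 0 0 1]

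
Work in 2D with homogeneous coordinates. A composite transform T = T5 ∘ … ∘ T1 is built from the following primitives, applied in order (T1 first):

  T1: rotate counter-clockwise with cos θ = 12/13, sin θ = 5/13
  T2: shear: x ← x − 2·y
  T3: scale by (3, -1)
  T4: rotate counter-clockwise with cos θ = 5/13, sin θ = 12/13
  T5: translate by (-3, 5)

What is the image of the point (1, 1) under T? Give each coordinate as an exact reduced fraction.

T(p) = (-708/169, -212/169)

T1 rotate counter-clockwise with cos θ = 12/13, sin θ = 5/13: (1, 1) → (7/13, 17/13)
T2 shear: x ← x − 2·y: (7/13, 17/13) → (-27/13, 17/13)
T3 scale by (3, -1): (-27/13, 17/13) → (-81/13, -17/13)
T4 rotate counter-clockwise with cos θ = 5/13, sin θ = 12/13: (-81/13, -17/13) → (-201/169, -1057/169)
T5 translate by (-3, 5): (-201/169, -1057/169) → (-708/169, -212/169)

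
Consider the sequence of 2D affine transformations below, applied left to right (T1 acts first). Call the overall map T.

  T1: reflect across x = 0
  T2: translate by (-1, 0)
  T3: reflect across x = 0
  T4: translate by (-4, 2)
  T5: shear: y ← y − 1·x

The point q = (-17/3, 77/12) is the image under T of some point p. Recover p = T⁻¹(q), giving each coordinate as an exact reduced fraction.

p = (-8/3, -5/4)

T1 = [-1 0 0; 0 1 0; 0 0 1]
T2·T1 = [-1 0 -1; 0 1 0; 0 0 1]
T3·…·T1 = [1 0 1; 0 1 0; 0 0 1]
T4·…·T1 = [1 0 -3; 0 1 2; 0 0 1]
T5·…·T1 = [1 0 -3; -1 1 5; 0 0 1]
det M = 1; M⁻¹ = [1 0 3; 1 1 -2; 0 0 1]
M⁻¹ · (-17/3, 77/12)ᵀ = (-8/3, -5/4)ᵀ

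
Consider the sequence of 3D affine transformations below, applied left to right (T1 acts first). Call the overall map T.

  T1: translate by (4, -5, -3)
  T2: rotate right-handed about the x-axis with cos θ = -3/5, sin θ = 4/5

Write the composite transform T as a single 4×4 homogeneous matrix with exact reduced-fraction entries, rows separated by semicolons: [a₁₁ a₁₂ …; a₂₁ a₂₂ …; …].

T1 = [1 0 0 4; 0 1 0 -5; 0 0 1 -3; 0 0 0 1]
T2·T1 = [1 0 0 4; 0 -3/5 -4/5 27/5; 0 4/5 -3/5 -11/5; 0 0 0 1]

T = [1 0 0 4; 0 -3/5 -4/5 27/5; 0 4/5 -3/5 -11/5; 0 0 0 1]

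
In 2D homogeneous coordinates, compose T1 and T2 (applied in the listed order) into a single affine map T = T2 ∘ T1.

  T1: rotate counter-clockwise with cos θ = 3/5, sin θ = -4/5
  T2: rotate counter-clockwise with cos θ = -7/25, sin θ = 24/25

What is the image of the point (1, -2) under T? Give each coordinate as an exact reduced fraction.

T(p) = (11/5, -2/5)

T1 rotate counter-clockwise with cos θ = 3/5, sin θ = -4/5: (1, -2) → (-1, -2)
T2 rotate counter-clockwise with cos θ = -7/25, sin θ = 24/25: (-1, -2) → (11/5, -2/5)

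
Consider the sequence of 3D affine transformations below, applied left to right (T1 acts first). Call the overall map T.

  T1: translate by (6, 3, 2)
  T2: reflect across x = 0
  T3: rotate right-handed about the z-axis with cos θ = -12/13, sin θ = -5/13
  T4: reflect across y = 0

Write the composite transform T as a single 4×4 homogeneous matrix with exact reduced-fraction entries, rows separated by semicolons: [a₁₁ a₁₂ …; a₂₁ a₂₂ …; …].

T = [12/13 5/13 0 87/13; -5/13 12/13 0 6/13; 0 0 1 2; 0 0 0 1]

T1 = [1 0 0 6; 0 1 0 3; 0 0 1 2; 0 0 0 1]
T2·T1 = [-1 0 0 -6; 0 1 0 3; 0 0 1 2; 0 0 0 1]
T3·…·T1 = [12/13 5/13 0 87/13; 5/13 -12/13 0 -6/13; 0 0 1 2; 0 0 0 1]
T4·…·T1 = [12/13 5/13 0 87/13; -5/13 12/13 0 6/13; 0 0 1 2; 0 0 0 1]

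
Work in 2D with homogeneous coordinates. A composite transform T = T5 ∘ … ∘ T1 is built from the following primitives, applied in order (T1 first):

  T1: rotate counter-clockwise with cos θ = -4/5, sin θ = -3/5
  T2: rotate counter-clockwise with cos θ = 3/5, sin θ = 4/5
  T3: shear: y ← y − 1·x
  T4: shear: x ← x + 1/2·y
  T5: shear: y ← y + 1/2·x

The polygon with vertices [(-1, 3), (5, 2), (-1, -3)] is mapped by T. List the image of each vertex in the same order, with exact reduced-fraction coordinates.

T1 rotate counter-clockwise with cos θ = -4/5, sin θ = -3/5: (-1, 3) → (13/5, -9/5); (5, 2) → (-14/5, -23/5); (-1, -3) → (-1, 3)
T2 rotate counter-clockwise with cos θ = 3/5, sin θ = 4/5: (13/5, -9/5) → (3, 1); (-14/5, -23/5) → (2, -5); (-1, 3) → (-3, 1)
T3 shear: y ← y − 1·x: (3, 1) → (3, -2); (2, -5) → (2, -7); (-3, 1) → (-3, 4)
T4 shear: x ← x + 1/2·y: (3, -2) → (2, -2); (2, -7) → (-3/2, -7); (-3, 4) → (-1, 4)
T5 shear: y ← y + 1/2·x: (2, -2) → (2, -1); (-3/2, -7) → (-3/2, -31/4); (-1, 4) → (-1, 7/2)

image vertices: (2, -1), (-3/2, -31/4), (-1, 7/2)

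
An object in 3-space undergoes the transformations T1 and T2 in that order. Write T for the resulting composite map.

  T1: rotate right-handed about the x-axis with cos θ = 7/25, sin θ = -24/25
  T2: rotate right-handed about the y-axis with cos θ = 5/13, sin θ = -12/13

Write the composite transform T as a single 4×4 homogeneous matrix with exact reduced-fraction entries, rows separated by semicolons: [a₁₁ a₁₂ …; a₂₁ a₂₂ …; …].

T1 = [1 0 0 0; 0 7/25 24/25 0; 0 -24/25 7/25 0; 0 0 0 1]
T2·T1 = [5/13 288/325 -84/325 0; 0 7/25 24/25 0; 12/13 -24/65 7/65 0; 0 0 0 1]

T = [5/13 288/325 -84/325 0; 0 7/25 24/25 0; 12/13 -24/65 7/65 0; 0 0 0 1]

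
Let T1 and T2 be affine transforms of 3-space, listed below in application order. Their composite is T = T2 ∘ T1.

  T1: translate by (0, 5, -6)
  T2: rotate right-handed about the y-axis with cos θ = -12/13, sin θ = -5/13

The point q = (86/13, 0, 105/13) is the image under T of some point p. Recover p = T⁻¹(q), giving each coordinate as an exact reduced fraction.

p = (-3, -5, -4)

T1 = [1 0 0 0; 0 1 0 5; 0 0 1 -6; 0 0 0 1]
T2·T1 = [-12/13 0 -5/13 30/13; 0 1 0 5; 5/13 0 -12/13 72/13; 0 0 0 1]
det M = 1; M⁻¹ = [-12/13 0 5/13 0; 0 1 0 -5; -5/13 0 -12/13 6; 0 0 0 1]
M⁻¹ · (86/13, 0, 105/13)ᵀ = (-3, -5, -4)ᵀ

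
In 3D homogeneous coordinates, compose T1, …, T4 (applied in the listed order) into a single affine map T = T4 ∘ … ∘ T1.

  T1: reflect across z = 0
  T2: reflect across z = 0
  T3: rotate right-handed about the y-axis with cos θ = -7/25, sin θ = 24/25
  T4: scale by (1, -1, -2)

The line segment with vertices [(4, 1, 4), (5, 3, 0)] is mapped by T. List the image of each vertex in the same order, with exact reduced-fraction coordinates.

image vertices: (68/25, -1, 248/25), (-7/5, -3, 48/5)

T1 reflect across z = 0: (4, 1, 4) → (4, 1, -4); (5, 3, 0) → (5, 3, 0)
T2 reflect across z = 0: (4, 1, -4) → (4, 1, 4); (5, 3, 0) → (5, 3, 0)
T3 rotate right-handed about the y-axis with cos θ = -7/25, sin θ = 24/25: (4, 1, 4) → (68/25, 1, -124/25); (5, 3, 0) → (-7/5, 3, -24/5)
T4 scale by (1, -1, -2): (68/25, 1, -124/25) → (68/25, -1, 248/25); (-7/5, 3, -24/5) → (-7/5, -3, 48/5)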